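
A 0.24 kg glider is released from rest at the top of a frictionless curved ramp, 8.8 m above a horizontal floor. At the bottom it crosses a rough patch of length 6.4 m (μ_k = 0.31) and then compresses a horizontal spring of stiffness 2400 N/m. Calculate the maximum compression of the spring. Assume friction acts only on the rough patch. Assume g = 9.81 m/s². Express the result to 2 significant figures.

Initial energy: E₁ = mgh = (0.24)(9.81)(8.8) = 20.719 J
Friction removes W_f = μ_k mg d = (0.31)(0.24)(9.81)(6.4) = 4.671 J
Energy reaching the spring: E = 20.719 − 4.671 = 16.048 J
At max compression ½kx² = E ⇒ x = √(2E/k) = √(2 × 16.048/2400) = 0.1156 m

x = 0.12 m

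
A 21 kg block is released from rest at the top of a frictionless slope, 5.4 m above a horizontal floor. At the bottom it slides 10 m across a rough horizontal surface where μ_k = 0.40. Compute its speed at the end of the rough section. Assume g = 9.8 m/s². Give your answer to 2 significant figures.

Energy bookkeeping (friction removes W_f = μ_k N d):
mgh = ½mv² + μ_k m g d
W_f = μ_k mg d = (0.40)(21)(9.8)(10) = 823.2 J
½mv² = mgh − W_f = 1111.3 − 823.2 = 288.12 J
v = √(2 × 288.12/21) = 5.238 m/s

v = 5.2 m/s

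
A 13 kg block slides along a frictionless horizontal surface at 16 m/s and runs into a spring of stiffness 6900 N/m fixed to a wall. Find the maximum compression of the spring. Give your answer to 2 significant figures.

All KE is stored as spring PE at maximum compression: ½mv² = ½kx²
x = v√(m/k) = 16 × √(13/6900) = 0.6945 m

x = 0.69 m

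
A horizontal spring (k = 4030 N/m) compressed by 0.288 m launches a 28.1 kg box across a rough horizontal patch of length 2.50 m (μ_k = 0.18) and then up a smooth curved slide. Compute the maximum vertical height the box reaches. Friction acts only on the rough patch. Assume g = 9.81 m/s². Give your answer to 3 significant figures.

h = 0.156 m

Spring energy: E₀ = ½kx² = ½(4030)(0.288)² = 167.13 J
Friction: W_f = μ_k mg d = (0.18)(28.1)(9.81)(2.50) = 124.0 J
Energy at base of ramp: E = 167.13 − 124.0 = 43.085 J
At max height all remaining energy is PE: mgh = E ⇒ h = E/(mg) = 43.085/(28.1 × 9.81) = 0.1563 m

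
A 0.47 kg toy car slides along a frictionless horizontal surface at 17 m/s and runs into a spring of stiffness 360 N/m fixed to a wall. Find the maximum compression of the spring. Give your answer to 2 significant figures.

Conservation of energy between contact and max compression: ½mv² = ½kx²
x = v√(m/k) = 17 × √(0.47/360) = 0.6143 m

x = 0.61 m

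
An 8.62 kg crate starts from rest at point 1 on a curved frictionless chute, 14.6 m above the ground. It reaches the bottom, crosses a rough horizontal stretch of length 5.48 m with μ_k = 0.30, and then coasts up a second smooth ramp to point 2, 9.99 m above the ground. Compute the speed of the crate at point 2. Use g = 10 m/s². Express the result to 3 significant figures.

v = 7.70 m/s

Energy at 1: mgh₁ = (8.62)(10)(14.6) = 1258.5 J
Friction loss: W_f = μ_k mg d = 141.7 J
At 2: ½mv² + mgh₂ = mgh₁ − W_f
½mv² = 1258.5 − 141.7 − 861.14 = 255.67 J
v = √(2 × 255.67/8.62) = 7.702 m/s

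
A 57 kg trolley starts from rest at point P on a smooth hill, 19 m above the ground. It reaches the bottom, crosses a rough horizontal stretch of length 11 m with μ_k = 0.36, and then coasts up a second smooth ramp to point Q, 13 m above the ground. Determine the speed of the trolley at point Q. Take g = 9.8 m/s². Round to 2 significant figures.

Energy at P: mgh₁ = (57)(9.8)(19) = 10613 J
Friction loss: W_f = μ_k mg d = 2212 J
At Q: ½mv² + mgh₂ = mgh₁ − W_f
½mv² = 10613 − 2212 − 7261.8 = 1139.5 J
v = √(2 × 1139.5/57) = 6.323 m/s

v = 6.3 m/s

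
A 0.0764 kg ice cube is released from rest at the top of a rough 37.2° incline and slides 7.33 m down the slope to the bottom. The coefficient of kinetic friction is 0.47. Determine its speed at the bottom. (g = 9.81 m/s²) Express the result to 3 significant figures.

Taking the bottom as reference, mgh = ½mv² + μ_k N L with h = L sinθ, N = mg cosθ:
mgh = mgL sinθ = (0.0764)(9.81)(7.33)sin37.2° = 3.3215 J
W_f = μ_k mg cosθ · L = (0.47)(0.0764)(9.81)cos37.2°·7.33 = 2.057 J
½mv² = 3.3215 − 2.057 = 1.2648 J
v = √(2 × 1.2648/0.0764) = 5.754 m/s

v = 5.75 m/s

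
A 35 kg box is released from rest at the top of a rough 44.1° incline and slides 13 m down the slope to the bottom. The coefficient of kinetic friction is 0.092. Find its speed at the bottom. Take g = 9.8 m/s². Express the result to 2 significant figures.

v = 13 m/s

Work–energy: mg(L sinθ) − μ_k(mg cosθ)L = ½mv²
mgh = mgL sinθ = (35)(9.8)(13)sin44.1° = 3103.1 J
W_f = μ_k mg cosθ · L = (0.092)(35)(9.8)cos44.1°·13 = 294.6 J
½mv² = 3103.1 − 294.6 = 2808.5 J
v = √(2 × 2808.5/35) = 12.67 m/s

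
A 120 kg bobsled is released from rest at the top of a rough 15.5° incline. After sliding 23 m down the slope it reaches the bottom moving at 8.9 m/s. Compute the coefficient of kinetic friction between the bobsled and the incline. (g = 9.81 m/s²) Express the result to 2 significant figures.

The energy dissipated by friction is the PE lost minus the KE gained:
mgL sinθ = 7235.6 J; ½mv² = 4752.6 J
W_f = 7235.6 − 4752.6 = 2483 J
μ_k = W_f/(mg cosθ · L) = 2483/(1134 × 23) = 0.09517

μ_k = 0.095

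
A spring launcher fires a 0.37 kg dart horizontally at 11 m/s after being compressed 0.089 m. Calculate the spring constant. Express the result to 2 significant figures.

Spring PE at full compression equals KE at release: ½kx² = ½mv²
k = mv²/x² = (0.37)(11)²/(0.089)² = 5652 N/m

k = 5700 N/m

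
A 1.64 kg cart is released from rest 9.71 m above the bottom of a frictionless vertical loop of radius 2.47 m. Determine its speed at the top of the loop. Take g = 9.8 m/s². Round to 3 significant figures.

v = 9.67 m/s

Energy conservation: mgh = ½mv_top² + mg(2r)
v_top² = 2g(h − 2r) = 2(9.8)(9.71 − 4.940) = 93.49
v_top = 9.669 m/s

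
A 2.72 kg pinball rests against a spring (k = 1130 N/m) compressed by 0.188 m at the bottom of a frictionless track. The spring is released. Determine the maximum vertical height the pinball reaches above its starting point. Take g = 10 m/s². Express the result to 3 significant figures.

h = 0.734 m

At maximum height the pinball is at rest, so ½kx² = mgh
h = kx²/(2mg) = (1130)(0.188)²/(2 × 2.72 × 10) = 0.7342 m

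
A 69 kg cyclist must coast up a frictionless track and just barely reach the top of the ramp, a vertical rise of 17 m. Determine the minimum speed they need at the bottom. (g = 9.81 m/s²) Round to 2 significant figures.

At the top they are momentarily at rest, so all KE converts to PE: ½mv² = mgh
v = √(2gh) = √(2 × 9.81 × 17) = 18.26 m/s

v = 18 m/s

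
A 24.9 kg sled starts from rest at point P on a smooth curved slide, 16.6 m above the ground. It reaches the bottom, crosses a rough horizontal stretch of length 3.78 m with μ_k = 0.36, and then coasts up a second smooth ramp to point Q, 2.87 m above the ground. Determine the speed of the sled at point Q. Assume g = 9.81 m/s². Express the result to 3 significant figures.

Energy at P: mgh₁ = (24.9)(9.81)(16.6) = 4054.9 J
Friction loss: W_f = μ_k mg d = 332.4 J
At Q: ½mv² + mgh₂ = mgh₁ − W_f
½mv² = 4054.9 − 332.4 − 701.05 = 3021.4 J
v = √(2 × 3021.4/24.9) = 15.58 m/s

v = 15.6 m/s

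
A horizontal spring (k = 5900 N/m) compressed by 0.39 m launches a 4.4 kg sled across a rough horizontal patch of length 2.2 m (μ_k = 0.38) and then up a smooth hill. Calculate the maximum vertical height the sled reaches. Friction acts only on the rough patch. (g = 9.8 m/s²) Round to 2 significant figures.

h = 9.6 m

Spring energy: E₀ = ½kx² = ½(5900)(0.39)² = 448.69 J
Friction: W_f = μ_k mg d = (0.38)(4.4)(9.8)(2.2) = 36.05 J
Energy at base of ramp: E = 448.69 − 36.05 = 412.65 J
At max height all remaining energy is PE: mgh = E ⇒ h = E/(mg) = 412.65/(4.4 × 9.8) = 9.570 m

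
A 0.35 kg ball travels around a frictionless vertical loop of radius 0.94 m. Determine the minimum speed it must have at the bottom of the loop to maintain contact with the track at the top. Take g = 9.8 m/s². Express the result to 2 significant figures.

v = 6.8 m/s

At the top: mg = mv_top²/r ⇒ v_top² = gr = 9.212 m²/s²
Energy from bottom to top (height 2r): ½mv_bot² = ½mv_top² + mg(2r)
v_bot² = gr + 4gr = 5gr = 46.06
v_bot = √(5gr) = 6.787 m/s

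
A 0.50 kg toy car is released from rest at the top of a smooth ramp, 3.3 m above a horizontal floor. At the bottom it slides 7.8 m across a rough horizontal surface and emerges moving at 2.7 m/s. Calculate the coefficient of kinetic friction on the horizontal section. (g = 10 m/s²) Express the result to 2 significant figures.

Energy bookkeeping (friction removes W_f = μ_k N d):
mgh = ½mv² + μ_k m g d
mgh = 16.500 J; ½mv² = 1.8225 J
W_f = 16.500 − 1.8225 = 14.68 J
μ_k = W_f/(mg·d) = 14.68/(5.000 × 7.8) = 0.3763

μ_k = 0.38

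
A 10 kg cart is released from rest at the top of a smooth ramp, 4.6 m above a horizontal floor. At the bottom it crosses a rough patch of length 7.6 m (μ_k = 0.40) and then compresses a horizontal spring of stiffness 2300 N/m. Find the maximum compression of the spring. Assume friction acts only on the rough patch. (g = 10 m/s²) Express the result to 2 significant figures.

Initial energy: E₁ = mgh = (10)(10)(4.6) = 460.00 J
Friction removes W_f = μ_k mg d = (0.40)(10)(10)(7.6) = 304.0 J
Energy reaching the spring: E = 460.00 − 304.0 = 156.00 J
At max compression ½kx² = E ⇒ x = √(2E/k) = √(2 × 156.00/2300) = 0.3683 m

x = 0.37 m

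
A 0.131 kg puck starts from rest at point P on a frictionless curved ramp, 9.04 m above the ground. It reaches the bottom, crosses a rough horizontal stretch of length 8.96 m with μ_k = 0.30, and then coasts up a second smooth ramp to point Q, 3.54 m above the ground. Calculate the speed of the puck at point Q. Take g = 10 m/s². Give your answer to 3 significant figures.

Energy at P: mgh₁ = (0.131)(10)(9.04) = 11.842 J
Friction loss: W_f = μ_k mg d = 3.521 J
At Q: ½mv² + mgh₂ = mgh₁ − W_f
½mv² = 11.842 − 3.521 − 4.6374 = 3.6837 J
v = √(2 × 3.6837/0.131) = 7.499 m/s

v = 7.50 m/s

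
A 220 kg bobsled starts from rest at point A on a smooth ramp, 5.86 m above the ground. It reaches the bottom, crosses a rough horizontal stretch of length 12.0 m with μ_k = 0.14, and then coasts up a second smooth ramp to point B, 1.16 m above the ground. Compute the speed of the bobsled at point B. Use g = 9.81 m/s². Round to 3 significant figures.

Energy at A: mgh₁ = (220)(9.81)(5.86) = 12647 J
Friction loss: W_f = μ_k mg d = 3626 J
At B: ½mv² + mgh₂ = mgh₁ − W_f
½mv² = 12647 − 3626 − 2503.5 = 6517.8 J
v = √(2 × 6517.8/220) = 7.698 m/s

v = 7.70 m/s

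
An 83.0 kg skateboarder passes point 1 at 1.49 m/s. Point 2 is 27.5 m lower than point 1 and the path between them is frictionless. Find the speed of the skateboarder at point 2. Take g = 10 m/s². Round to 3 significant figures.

Equating total energy at the two states: ½mv₀² + mgh = ½mv²
v² = v₀² + 2gh = (1.49)² + 2(10)(27.5) = 552.22
v = √552.22 = 23.50 m/s

v = 23.5 m/s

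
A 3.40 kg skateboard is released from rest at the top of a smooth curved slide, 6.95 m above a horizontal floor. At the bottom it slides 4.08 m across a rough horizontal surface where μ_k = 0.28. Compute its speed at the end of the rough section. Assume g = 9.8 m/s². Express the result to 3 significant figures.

Energy at the top = energy at the end + work done against friction:
mgh = ½mv² + μ_k m g d
W_f = μ_k mg d = (0.28)(3.40)(9.8)(4.08) = 38.06 J
½mv² = mgh − W_f = 231.57 − 38.06 = 193.51 J
v = √(2 × 193.51/3.40) = 10.67 m/s

v = 10.7 m/s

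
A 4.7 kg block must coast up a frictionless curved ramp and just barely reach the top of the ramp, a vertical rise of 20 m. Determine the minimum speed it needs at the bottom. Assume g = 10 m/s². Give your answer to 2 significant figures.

At the top it is momentarily at rest, so all KE converts to PE: ½mv² = mgh
v = √(2gh) = √(2 × 10 × 20) = 20.00 m/s

v = 20 m/s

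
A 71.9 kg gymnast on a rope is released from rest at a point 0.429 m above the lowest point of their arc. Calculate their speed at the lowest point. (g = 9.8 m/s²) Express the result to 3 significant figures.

Mechanical energy is conserved (no friction): mgh = ½mv²
v = √(2gh) = √(2 × 9.8 × 0.429) = √8.4084 = 2.900 m/s

v = 2.90 m/s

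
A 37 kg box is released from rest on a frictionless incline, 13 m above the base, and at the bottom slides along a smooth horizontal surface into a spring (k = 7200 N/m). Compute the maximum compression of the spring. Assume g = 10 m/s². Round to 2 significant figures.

Energy conservation (no friction) from release to max compression: mgh = ½kx²
x = √(2mgh/k) = √(2 × 37 × 10 × 13 / 7200) = 1.156 m

x = 1.2 m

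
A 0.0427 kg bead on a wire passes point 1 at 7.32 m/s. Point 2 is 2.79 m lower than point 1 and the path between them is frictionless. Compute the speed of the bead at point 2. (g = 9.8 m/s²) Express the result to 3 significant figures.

v = 10.4 m/s

Energy conservation between the two points: ½mv₀² + mgh = ½mv²
The mass cancels from both sides.
v² = v₀² + 2gh = (7.32)² + 2(9.8)(2.79) = 108.27
v = √108.27 = 10.41 m/s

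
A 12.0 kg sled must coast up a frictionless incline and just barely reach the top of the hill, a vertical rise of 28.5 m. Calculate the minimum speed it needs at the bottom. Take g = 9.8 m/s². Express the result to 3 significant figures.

At the top it is momentarily at rest, so all KE converts to PE: ½mv² = mgh
v = √(2gh) = √(2 × 9.8 × 28.5) = 23.63 m/s

v = 23.6 m/s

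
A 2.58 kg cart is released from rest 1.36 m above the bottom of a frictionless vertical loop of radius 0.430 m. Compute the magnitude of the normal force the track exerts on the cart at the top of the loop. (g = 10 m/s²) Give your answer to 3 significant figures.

Energy from release to top (height 2r): mgh = ½mv_top² + mg(2r)
v_top² = 2g(h − 2r) = 2(10)(1.36 − 0.8600) = 10.000 m²/s²
At the top, both N and weight point toward the centre: N + mg = mv_top²/r
N = m(v_top²/r − g) = 2.58(10.000/0.430 − 10) = 34.20 N

N = 34.2 N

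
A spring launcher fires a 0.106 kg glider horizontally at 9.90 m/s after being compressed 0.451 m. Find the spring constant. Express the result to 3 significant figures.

k = 51.1 N/m

Energy stored in the spring equals the launch KE: ½kx² = ½mv²
k = mv²/x² = (0.106)(9.90)²/(0.451)² = 51.08 N/m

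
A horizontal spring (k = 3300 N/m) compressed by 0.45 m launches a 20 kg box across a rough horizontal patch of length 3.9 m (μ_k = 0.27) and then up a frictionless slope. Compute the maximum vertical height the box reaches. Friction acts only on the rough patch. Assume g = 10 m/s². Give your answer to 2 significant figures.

Spring energy: E₀ = ½kx² = ½(3300)(0.45)² = 334.12 J
Friction: W_f = μ_k mg d = (0.27)(20)(10)(3.9) = 210.6 J
Energy at base of ramp: E = 334.12 − 210.6 = 123.53 J
At max height all remaining energy is PE: mgh = E ⇒ h = E/(mg) = 123.53/(20 × 10) = 0.6176 m

h = 0.62 m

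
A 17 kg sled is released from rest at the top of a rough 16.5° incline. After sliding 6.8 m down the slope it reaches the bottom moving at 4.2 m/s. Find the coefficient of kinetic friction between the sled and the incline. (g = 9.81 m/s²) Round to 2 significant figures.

The energy dissipated by friction is the PE lost minus the KE gained:
mgL sinθ = 322.08 J; ½mv² = 149.94 J
W_f = 322.08 − 149.94 = 172.1 J
μ_k = W_f/(mg cosθ · L) = 172.1/(159.9 × 6.8) = 0.1583

μ_k = 0.16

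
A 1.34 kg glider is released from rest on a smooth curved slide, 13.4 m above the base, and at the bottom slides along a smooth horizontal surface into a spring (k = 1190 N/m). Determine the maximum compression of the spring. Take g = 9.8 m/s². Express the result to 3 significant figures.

Energy conservation (no friction) from release to max compression: mgh = ½kx²
x = √(2mgh/k) = √(2 × 1.34 × 9.8 × 13.4 / 1190) = 0.5438 m

x = 0.544 m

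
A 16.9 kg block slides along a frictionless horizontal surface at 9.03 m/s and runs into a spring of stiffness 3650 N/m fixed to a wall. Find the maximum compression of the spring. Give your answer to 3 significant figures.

x = 0.614 m

At max compression the block is momentarily at rest: ½mv² = ½kx²
x = v√(m/k) = 9.03 × √(16.9/3650) = 0.6144 m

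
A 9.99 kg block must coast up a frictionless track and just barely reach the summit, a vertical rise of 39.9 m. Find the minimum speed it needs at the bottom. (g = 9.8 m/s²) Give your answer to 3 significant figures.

At the top it is momentarily at rest, so all KE converts to PE: ½mv² = mgh
v = √(2gh) = √(2 × 9.8 × 39.9) = 27.96 m/s

v = 28.0 m/s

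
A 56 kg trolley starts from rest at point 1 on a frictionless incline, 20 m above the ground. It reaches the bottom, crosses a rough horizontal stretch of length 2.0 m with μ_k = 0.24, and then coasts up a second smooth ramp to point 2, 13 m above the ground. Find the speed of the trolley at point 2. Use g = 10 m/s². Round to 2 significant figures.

Energy at 1: mgh₁ = (56)(10)(20) = 11200 J
Friction loss: W_f = μ_k mg d = 268.8 J
At 2: ½mv² + mgh₂ = mgh₁ − W_f
½mv² = 11200 − 268.8 − 7280.0 = 3651.2 J
v = √(2 × 3651.2/56) = 11.42 m/s

v = 11 m/s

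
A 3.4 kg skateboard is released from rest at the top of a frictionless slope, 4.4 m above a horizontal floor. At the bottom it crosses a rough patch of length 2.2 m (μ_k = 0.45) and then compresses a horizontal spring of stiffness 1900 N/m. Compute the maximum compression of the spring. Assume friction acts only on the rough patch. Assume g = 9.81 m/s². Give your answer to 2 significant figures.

x = 0.35 m

Initial energy: E₁ = mgh = (3.4)(9.81)(4.4) = 146.76 J
Friction removes W_f = μ_k mg d = (0.45)(3.4)(9.81)(2.2) = 33.02 J
Energy reaching the spring: E = 146.76 − 33.02 = 113.74 J
At max compression ½kx² = E ⇒ x = √(2E/k) = √(2 × 113.74/1900) = 0.3460 m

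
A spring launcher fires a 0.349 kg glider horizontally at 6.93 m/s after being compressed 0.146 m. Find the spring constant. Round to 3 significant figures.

k = 786 N/m

Energy stored in the spring equals the launch KE: ½kx² = ½mv²
k = mv²/x² = (0.349)(6.93)²/(0.146)² = 786.3 N/m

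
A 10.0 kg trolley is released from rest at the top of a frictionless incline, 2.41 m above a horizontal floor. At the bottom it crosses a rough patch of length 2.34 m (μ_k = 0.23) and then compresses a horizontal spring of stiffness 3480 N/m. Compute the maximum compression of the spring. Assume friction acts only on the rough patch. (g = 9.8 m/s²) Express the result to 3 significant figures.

x = 0.325 m

Initial energy: E₁ = mgh = (10.0)(9.8)(2.41) = 236.18 J
Friction removes W_f = μ_k mg d = (0.23)(10.0)(9.8)(2.34) = 52.74 J
Energy reaching the spring: E = 236.18 − 52.74 = 183.44 J
At max compression ½kx² = E ⇒ x = √(2E/k) = √(2 × 183.44/3480) = 0.3247 m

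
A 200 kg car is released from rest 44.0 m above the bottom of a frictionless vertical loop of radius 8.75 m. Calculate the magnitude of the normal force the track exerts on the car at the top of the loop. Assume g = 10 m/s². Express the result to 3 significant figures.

Energy from release to top (height 2r): mgh = ½mv_top² + mg(2r)
v_top² = 2g(h − 2r) = 2(10)(44.0 − 17.50) = 530.00 m²/s²
At the top, both N and weight point toward the centre: N + mg = mv_top²/r
N = m(v_top²/r − g) = 200(530.00/8.75 − 10) = 10114 N

N = 10100 N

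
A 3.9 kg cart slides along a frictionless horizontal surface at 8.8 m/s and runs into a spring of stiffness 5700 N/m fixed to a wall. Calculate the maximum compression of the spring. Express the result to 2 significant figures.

Conservation of energy between contact and max compression: ½mv² = ½kx²
x = v√(m/k) = 8.8 × √(3.9/5700) = 0.2302 m

x = 0.23 m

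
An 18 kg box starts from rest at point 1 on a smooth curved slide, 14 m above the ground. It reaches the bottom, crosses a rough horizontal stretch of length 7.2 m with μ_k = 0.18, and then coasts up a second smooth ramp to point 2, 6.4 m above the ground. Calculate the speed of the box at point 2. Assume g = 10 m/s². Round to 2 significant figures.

Energy at 1: mgh₁ = (18)(10)(14) = 2520.0 J
Friction loss: W_f = μ_k mg d = 233.3 J
At 2: ½mv² + mgh₂ = mgh₁ − W_f
½mv² = 2520.0 − 233.3 − 1152.0 = 1134.7 J
v = √(2 × 1134.7/18) = 11.23 m/s

v = 11 m/s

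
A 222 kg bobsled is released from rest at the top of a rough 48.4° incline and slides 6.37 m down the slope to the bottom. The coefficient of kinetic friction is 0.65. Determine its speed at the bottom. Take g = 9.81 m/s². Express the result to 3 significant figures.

Taking the bottom as reference, mgh = ½mv² + μ_k N L with h = L sinθ, N = mg cosθ:
mgh = mgL sinθ = (222)(9.81)(6.37)sin48.4° = 10374 J
W_f = μ_k mg cosθ · L = (0.65)(222)(9.81)cos48.4°·6.37 = 5987 J
½mv² = 10374 − 5987 = 4387.2 J
v = √(2 × 4387.2/222) = 6.287 m/s

v = 6.29 m/s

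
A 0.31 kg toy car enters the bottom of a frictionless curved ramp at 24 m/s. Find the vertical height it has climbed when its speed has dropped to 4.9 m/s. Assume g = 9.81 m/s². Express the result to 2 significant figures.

Energy balance between the two points: ½mv₁² = ½mv₂² + mgh
h = (v₁² − v₂²)/(2g) = (24² − 4.9²)/(2 × 9.81) = 28.13 m

h = 28 m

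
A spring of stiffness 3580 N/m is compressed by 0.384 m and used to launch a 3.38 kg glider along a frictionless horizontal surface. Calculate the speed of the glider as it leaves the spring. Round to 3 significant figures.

The glider leaves the spring when the spring is at natural length, so ½kx² = ½mv²
v = x√(k/m) = 0.384 × √(3580/3.38) = 12.50 m/s

v = 12.5 m/s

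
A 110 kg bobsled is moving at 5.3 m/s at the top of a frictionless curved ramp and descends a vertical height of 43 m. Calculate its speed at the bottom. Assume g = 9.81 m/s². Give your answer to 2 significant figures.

Energy conservation between the two points: ½mv₀² + mgh = ½mv²
v² = v₀² + 2gh = (5.3)² + 2(9.81)(43) = 871.75
v = √871.75 = 29.53 m/s

v = 30 m/s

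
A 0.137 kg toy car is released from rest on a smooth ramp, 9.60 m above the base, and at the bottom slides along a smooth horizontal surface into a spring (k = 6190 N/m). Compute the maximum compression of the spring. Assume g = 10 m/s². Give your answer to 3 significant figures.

At max compression the car is momentarily at rest: mgh = ½kx²
x = √(2mgh/k) = √(2 × 0.137 × 10 × 9.60 / 6190) = 0.06519 m

x = 0.0652 m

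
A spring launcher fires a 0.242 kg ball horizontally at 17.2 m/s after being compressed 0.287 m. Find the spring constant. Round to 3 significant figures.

k = 869 N/m

½kx² = ½mv²
k = mv²/x² = (0.242)(17.2)²/(0.287)² = 869.2 N/m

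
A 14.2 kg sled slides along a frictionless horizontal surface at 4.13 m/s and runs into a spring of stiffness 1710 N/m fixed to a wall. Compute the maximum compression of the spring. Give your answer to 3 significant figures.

x = 0.376 m

Conservation of energy between contact and max compression: ½mv² = ½kx²
x = v√(m/k) = 4.13 × √(14.2/1710) = 0.3764 m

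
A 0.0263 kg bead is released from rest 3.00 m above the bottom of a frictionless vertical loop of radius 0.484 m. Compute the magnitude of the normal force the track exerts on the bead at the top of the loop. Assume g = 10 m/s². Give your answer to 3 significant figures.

N = 1.95 N

Energy from release to top (height 2r): mgh = ½mv_top² + mg(2r)
v_top² = 2g(h − 2r) = 2(10)(3.00 − 0.9680) = 40.640 m²/s²
At the top, both N and weight point toward the centre: N + mg = mv_top²/r
N = m(v_top²/r − g) = 0.0263(40.640/0.484 − 10) = 1.945 N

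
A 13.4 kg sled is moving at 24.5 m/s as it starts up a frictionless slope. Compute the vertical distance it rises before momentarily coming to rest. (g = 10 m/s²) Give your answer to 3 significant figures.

By energy conservation, ½mv² = mgh
h = v²/(2g) = 24.5²/(2 × 10) = 30.01 m

h = 30.0 m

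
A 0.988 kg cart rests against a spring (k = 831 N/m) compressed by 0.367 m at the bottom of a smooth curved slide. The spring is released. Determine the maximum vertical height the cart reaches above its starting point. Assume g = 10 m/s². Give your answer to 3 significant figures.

h = 5.66 m

All spring PE becomes gravitational PE at the highest point: ½kx² = mgh
h = kx²/(2mg) = (831)(0.367)²/(2 × 0.988 × 10) = 5.664 m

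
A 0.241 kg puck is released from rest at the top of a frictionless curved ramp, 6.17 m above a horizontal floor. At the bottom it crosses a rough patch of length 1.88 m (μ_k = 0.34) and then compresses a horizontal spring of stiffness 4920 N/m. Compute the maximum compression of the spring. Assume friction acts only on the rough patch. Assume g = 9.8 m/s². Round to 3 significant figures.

x = 0.0729 m

Initial energy: E₁ = mgh = (0.241)(9.8)(6.17) = 14.572 J
Friction removes W_f = μ_k mg d = (0.34)(0.241)(9.8)(1.88) = 1.510 J
Energy reaching the spring: E = 14.572 − 1.510 = 13.063 J
At max compression ½kx² = E ⇒ x = √(2E/k) = √(2 × 13.063/4920) = 0.07287 m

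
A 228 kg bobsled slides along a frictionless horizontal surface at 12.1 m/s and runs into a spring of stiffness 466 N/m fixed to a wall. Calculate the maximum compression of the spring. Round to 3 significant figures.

At max compression the bobsled is momentarily at rest: ½mv² = ½kx²
x = v√(m/k) = 12.1 × √(228/466) = 8.464 m

x = 8.46 m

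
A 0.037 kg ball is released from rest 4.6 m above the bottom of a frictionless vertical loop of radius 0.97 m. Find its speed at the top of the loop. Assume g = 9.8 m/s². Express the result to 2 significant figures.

Energy conservation: mgh = ½mv_top² + mg(2r)
v_top² = 2g(h − 2r) = 2(9.8)(4.6 − 1.940) = 52.14
v_top = 7.221 m/s

v = 7.2 m/s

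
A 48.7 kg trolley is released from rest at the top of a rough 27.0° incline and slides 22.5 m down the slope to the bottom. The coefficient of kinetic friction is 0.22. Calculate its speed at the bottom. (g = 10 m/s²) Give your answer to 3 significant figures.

Work–energy: mg(L sinθ) − μ_k(mg cosθ)L = ½mv²
mgh = mgL sinθ = (48.7)(10)(22.5)sin27.0° = 4974.6 J
W_f = μ_k mg cosθ · L = (0.22)(48.7)(10)cos27.0°·22.5 = 2148 J
½mv² = 4974.6 − 2148 = 2826.7 J
v = √(2 × 2826.7/48.7) = 10.77 m/s

v = 10.8 m/s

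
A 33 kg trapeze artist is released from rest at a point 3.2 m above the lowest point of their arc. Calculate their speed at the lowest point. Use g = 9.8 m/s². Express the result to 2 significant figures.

v = 7.9 m/s

By conservation of mechanical energy, mgh = ½mv²
v = √(2gh) = √(2 × 9.8 × 3.2) = √62.720 = 7.920 m/s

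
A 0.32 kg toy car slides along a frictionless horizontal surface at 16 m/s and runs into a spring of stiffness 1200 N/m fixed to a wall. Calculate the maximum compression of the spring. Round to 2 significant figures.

At max compression the car is momentarily at rest: ½mv² = ½kx²
x = v√(m/k) = 16 × √(0.32/1200) = 0.2613 m

x = 0.26 m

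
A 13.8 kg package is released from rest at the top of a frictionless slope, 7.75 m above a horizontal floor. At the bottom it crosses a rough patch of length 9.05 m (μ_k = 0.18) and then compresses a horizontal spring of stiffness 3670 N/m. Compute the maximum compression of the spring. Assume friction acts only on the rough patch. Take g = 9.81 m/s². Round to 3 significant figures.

x = 0.672 m

Initial energy: E₁ = mgh = (13.8)(9.81)(7.75) = 1049.2 J
Friction removes W_f = μ_k mg d = (0.18)(13.8)(9.81)(9.05) = 220.5 J
Energy reaching the spring: E = 1049.2 − 220.5 = 828.65 J
At max compression ½kx² = E ⇒ x = √(2E/k) = √(2 × 828.65/3670) = 0.6720 m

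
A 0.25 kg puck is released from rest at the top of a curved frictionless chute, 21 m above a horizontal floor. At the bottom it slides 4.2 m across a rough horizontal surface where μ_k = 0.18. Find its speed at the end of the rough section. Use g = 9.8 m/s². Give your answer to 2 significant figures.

v = 20 m/s

Energy bookkeeping (friction removes W_f = μ_k N d):
mgh = ½mv² + μ_k m g d
W_f = μ_k mg d = (0.18)(0.25)(9.8)(4.2) = 1.852 J
½mv² = mgh − W_f = 51.450 − 1.852 = 49.598 J
v = √(2 × 49.598/0.25) = 19.92 m/s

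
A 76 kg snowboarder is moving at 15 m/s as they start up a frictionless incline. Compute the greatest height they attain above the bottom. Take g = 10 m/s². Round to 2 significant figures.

Setting KE at the bottom equal to PE gained: ½mv² = mgh
h = v²/(2g) = 15²/(2 × 10) = 11.25 m

h = 11 m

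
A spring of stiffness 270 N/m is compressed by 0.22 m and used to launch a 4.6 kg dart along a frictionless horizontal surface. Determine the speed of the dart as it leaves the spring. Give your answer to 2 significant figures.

v = 1.7 m/s

Conservation of energy: ½kx² = ½mv²
v = x√(k/m) = 0.22 × √(270/4.6) = 1.685 m/s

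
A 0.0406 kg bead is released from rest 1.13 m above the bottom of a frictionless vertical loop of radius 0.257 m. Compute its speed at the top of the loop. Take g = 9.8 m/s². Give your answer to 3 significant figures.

v = 3.47 m/s

Energy conservation: mgh = ½mv_top² + mg(2r)
v_top² = 2g(h − 2r) = 2(9.8)(1.13 − 0.5140) = 12.07
v_top = 3.475 m/s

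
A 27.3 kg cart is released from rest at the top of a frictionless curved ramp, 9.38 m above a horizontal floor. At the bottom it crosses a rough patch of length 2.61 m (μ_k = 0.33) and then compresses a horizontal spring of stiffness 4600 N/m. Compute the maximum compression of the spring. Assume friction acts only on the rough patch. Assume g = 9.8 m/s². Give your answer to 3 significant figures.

Initial energy: E₁ = mgh = (27.3)(9.8)(9.38) = 2509.5 J
Friction removes W_f = μ_k mg d = (0.33)(27.3)(9.8)(2.61) = 230.4 J
Energy reaching the spring: E = 2509.5 − 230.4 = 2279.1 J
At max compression ½kx² = E ⇒ x = √(2E/k) = √(2 × 2279.1/4600) = 0.9954 m

x = 0.995 m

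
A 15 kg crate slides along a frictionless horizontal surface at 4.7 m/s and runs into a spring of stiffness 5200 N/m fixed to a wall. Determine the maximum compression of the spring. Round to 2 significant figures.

At max compression the crate is momentarily at rest: ½mv² = ½kx²
x = v√(m/k) = 4.7 × √(15/5200) = 0.2524 m

x = 0.25 m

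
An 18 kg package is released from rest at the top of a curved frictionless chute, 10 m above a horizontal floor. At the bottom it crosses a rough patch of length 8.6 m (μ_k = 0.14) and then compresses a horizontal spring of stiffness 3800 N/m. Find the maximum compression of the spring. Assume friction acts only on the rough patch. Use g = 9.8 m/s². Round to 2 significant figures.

x = 0.90 m

Initial energy: E₁ = mgh = (18)(9.8)(10) = 1764.0 J
Friction removes W_f = μ_k mg d = (0.14)(18)(9.8)(8.6) = 212.4 J
Energy reaching the spring: E = 1764.0 − 212.4 = 1551.6 J
At max compression ½kx² = E ⇒ x = √(2E/k) = √(2 × 1551.6/3800) = 0.9037 m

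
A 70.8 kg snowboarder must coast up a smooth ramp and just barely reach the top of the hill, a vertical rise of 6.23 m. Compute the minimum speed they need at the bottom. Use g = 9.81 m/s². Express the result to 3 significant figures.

v = 11.1 m/s

At the top they are momentarily at rest, so all KE converts to PE: ½mv² = mgh
v = √(2gh) = √(2 × 9.81 × 6.23) = 11.06 m/s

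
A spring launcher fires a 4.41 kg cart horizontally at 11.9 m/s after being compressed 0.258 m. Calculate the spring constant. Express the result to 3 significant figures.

k = 9380 N/m

½kx² = ½mv²
k = mv²/x² = (4.41)(11.9)²/(0.258)² = 9382 N/m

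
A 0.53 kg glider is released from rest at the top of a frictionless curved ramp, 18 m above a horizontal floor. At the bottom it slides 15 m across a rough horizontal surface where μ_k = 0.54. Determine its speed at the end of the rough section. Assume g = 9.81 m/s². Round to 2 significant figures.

v = 14 m/s

Applying the work–energy principle:
mgh = ½mv² + μ_k m g d
W_f = μ_k mg d = (0.54)(0.53)(9.81)(15) = 42.11 J
½mv² = mgh − W_f = 93.587 − 42.11 = 51.473 J
v = √(2 × 51.473/0.53) = 13.94 m/s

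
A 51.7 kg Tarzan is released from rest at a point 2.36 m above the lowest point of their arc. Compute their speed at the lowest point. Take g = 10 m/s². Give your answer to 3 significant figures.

v = 6.87 m/s

Mechanical energy is conserved (no friction): mgh = ½mv²
v = √(2gh) = √(2 × 10 × 2.36) = √47.200 = 6.870 m/s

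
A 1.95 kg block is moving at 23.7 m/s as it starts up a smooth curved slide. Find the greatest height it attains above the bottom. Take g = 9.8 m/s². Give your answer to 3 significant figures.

h = 28.7 m

By energy conservation, ½mv² = mgh
h = v²/(2g) = 23.7²/(2 × 9.8) = 28.66 m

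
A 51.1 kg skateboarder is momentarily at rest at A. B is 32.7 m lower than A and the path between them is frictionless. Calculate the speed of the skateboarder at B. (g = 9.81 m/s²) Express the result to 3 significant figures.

v = 25.3 m/s

By conservation of mechanical energy, mgh = ½mv²
v = √(2gh) = √(2 × 9.81 × 32.7) = √641.57 = 25.33 m/s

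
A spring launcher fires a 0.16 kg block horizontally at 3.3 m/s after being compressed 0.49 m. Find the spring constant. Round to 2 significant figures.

½kx² = ½mv²
k = mv²/x² = (0.16)(3.3)²/(0.49)² = 7.257 N/m

k = 7.3 N/m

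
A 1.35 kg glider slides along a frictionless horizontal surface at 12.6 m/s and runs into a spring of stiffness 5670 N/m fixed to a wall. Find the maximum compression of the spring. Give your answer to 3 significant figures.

Conservation of energy between contact and max compression: ½mv² = ½kx²
x = v√(m/k) = 12.6 × √(1.35/5670) = 0.1944 m

x = 0.194 m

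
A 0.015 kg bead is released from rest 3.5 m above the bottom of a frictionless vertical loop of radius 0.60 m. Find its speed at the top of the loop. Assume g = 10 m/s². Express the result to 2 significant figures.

v = 6.8 m/s

Energy conservation: mgh = ½mv_top² + mg(2r)
v_top² = 2g(h − 2r) = 2(10)(3.5 − 1.200) = 46.00
v_top = 6.782 m/s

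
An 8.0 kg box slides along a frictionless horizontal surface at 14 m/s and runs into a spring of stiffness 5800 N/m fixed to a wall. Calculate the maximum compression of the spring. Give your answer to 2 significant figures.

x = 0.52 m

Conservation of energy between contact and max compression: ½mv² = ½kx²
x = v√(m/k) = 14 × √(8.0/5800) = 0.5199 m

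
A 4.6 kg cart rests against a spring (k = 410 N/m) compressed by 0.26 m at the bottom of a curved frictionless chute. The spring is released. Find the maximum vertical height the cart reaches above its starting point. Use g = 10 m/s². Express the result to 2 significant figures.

h = 0.30 m

Energy conservation from release to the highest point: ½kx² = mgh
h = kx²/(2mg) = (410)(0.26)²/(2 × 4.6 × 10) = 0.3013 m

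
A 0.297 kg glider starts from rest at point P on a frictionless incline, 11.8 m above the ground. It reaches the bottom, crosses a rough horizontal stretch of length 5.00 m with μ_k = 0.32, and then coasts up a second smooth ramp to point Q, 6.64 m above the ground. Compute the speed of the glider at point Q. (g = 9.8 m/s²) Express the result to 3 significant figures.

Energy at P: mgh₁ = (0.297)(9.8)(11.8) = 34.345 J
Friction loss: W_f = μ_k mg d = 4.657 J
At Q: ½mv² + mgh₂ = mgh₁ − W_f
½mv² = 34.345 − 4.657 − 19.326 = 10.362 J
v = √(2 × 10.362/0.297) = 8.353 m/s

v = 8.35 m/s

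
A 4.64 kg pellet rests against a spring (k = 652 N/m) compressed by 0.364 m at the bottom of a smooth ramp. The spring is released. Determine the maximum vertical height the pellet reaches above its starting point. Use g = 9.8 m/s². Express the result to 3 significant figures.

Energy conservation from release to the highest point: ½kx² = mgh
h = kx²/(2mg) = (652)(0.364)²/(2 × 4.64 × 9.8) = 0.9499 m

h = 0.950 m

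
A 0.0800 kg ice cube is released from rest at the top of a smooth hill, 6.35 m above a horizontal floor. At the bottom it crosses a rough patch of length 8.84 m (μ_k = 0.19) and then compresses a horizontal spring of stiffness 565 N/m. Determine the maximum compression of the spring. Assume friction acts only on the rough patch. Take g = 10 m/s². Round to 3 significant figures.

x = 0.115 m

Initial energy: E₁ = mgh = (0.0800)(10)(6.35) = 5.0800 J
Friction removes W_f = μ_k mg d = (0.19)(0.0800)(10)(8.84) = 1.344 J
Energy reaching the spring: E = 5.0800 − 1.344 = 3.7363 J
At max compression ½kx² = E ⇒ x = √(2E/k) = √(2 × 3.7363/565) = 0.1150 m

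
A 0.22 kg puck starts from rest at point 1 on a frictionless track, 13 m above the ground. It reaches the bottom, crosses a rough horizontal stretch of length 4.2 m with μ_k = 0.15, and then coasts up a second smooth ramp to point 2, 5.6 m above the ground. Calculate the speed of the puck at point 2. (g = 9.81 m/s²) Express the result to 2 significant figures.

Energy at 1: mgh₁ = (0.22)(9.81)(13) = 28.057 J
Friction loss: W_f = μ_k mg d = 1.360 J
At 2: ½mv² + mgh₂ = mgh₁ − W_f
½mv² = 28.057 − 1.360 − 12.086 = 14.611 J
v = √(2 × 14.611/0.22) = 11.53 m/s

v = 12 m/s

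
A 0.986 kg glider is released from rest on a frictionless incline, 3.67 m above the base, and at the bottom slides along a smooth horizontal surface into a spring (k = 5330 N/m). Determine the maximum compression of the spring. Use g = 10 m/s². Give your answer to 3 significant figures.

Energy conservation (no friction) from release to max compression: mgh = ½kx²
x = √(2mgh/k) = √(2 × 0.986 × 10 × 3.67 / 5330) = 0.1165 m

x = 0.117 m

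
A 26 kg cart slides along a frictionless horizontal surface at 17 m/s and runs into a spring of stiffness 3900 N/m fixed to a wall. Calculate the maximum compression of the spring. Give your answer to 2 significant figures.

x = 1.4 m

At max compression the cart is momentarily at rest: ½mv² = ½kx²
x = v√(m/k) = 17 × √(26/3900) = 1.388 m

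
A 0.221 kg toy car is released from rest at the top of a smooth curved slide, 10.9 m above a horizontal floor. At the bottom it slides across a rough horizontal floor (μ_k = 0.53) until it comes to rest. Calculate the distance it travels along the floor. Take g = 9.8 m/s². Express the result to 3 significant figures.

d = 20.6 m

Applying the work–energy principle:
At rest all PE has been dissipated by friction: mgh = μ_k m g d
d = h/μ_k = 10.9/0.53 = 20.57 m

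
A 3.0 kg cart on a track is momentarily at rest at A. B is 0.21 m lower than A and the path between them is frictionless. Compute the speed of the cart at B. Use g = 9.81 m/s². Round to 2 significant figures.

v = 2.0 m/s

By conservation of mechanical energy, mgh = ½mv²
v = √(2gh) = √(2 × 9.81 × 0.21) = √4.1202 = 2.030 m/s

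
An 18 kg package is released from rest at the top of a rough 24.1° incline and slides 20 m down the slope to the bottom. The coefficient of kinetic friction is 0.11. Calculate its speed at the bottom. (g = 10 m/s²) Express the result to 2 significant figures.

v = 11 m/s

Taking the bottom as reference, mgh = ½mv² + μ_k N L with h = L sinθ, N = mg cosθ:
mgh = mgL sinθ = (18)(10)(20)sin24.1° = 1470.0 J
W_f = μ_k mg cosθ · L = (0.11)(18)(10)cos24.1°·20 = 361.5 J
½mv² = 1470.0 − 361.5 = 1108.5 J
v = √(2 × 1108.5/18) = 11.10 m/s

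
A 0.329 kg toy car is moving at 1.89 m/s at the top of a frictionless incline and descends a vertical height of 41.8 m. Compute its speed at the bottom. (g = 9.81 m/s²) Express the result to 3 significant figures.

Equating total energy at the two states: ½mv₀² + mgh = ½mv²
The mass cancels from both sides.
v² = v₀² + 2gh = (1.89)² + 2(9.81)(41.8) = 823.69
v = √823.69 = 28.70 m/s

v = 28.7 m/s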